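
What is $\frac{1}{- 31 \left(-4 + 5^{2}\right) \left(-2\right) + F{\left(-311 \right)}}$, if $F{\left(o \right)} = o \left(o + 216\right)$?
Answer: $\frac{1}{30847} \approx 3.2418 \cdot 10^{-5}$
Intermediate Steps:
$F{\left(o \right)} = o \left(216 + o\right)$
$\frac{1}{- 31 \left(-4 + 5^{2}\right) \left(-2\right) + F{\left(-311 \right)}} = \frac{1}{- 31 \left(-4 + 5^{2}\right) \left(-2\right) - 311 \left(216 - 311\right)} = \frac{1}{- 31 \left(-4 + 25\right) \left(-2\right) - -29545} = \frac{1}{- 31 \cdot 21 \left(-2\right) + 29545} = \frac{1}{\left(-31\right) \left(-42\right) + 29545} = \frac{1}{1302 + 29545} = \frac{1}{30847}$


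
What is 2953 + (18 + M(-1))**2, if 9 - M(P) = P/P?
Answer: 3629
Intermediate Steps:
M(P) = 8 (M(P) = 9 - P/P = 9 - 1*1 = 9 - 1 = 8)
2953 + (18 + M(-1))**2 = 2953 + (18 + 8)**2 = 2953 + 26**2 = 2953 + 676 = 3629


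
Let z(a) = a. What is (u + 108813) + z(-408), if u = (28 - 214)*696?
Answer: -21051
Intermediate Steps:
u = -129456 (u = -186*696 = -129456)
(u + 108813) + z(-408) = (-129456 + 108813) - 408 = -20643 - 408 = -21051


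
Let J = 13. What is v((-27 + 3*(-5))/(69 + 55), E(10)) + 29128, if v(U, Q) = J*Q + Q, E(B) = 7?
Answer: 29226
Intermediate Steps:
v(U, Q) = 14*Q (v(U, Q) = 13*Q + Q = 14*Q)
v((-27 + 3*(-5))/(69 + 55), E(10)) + 29128 = 14*7 + 29128 = 98 + 29128 = 29226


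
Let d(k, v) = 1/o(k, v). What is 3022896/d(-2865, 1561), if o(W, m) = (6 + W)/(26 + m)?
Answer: -2880819888/529 ≈ -5.4458e+6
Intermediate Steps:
o(W, m) = (6 + W)/(26 + m)
d(k, v) = (26 + v)/(6 + k) (d(k, v) = 1/((6 + k)/(26 + v)) = (26 + v)/(6 + k))
3022896/d(-2865, 1561) = 3022896/(((26 + 1561)/(6 - 2865))) = 3022896/((1587/(-2859))) = 3022896/((-1/2859*1587)) = 3022896/(-529/953) = 3022896*(-953/529) = -2880819888/529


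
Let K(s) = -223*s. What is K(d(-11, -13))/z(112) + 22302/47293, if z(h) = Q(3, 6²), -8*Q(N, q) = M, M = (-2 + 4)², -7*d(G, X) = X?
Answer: 274360928/331051 ≈ 828.76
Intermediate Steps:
d(G, X) = -X/7
M = 4 (M = 2² = 4)
Q(N, q) = -½ (Q(N, q) = -⅛*4 = -½)
z(h) = -½
K(d(-11, -13))/z(112) + 22302/47293 = (-(-223)*(-13)/7)/(-½) + 22302/47293 = -223*13/7*(-2) + 22302*(1/47293) = -2899/7*(-2) + 22302/47293 = 5798/7 + 22302/47293 = 274360928/331051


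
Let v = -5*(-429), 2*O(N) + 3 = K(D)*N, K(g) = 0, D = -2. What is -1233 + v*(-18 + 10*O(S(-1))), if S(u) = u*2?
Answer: -72018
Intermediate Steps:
S(u) = 2*u
O(N) = -3/2 (O(N) = -3/2 + (0*N)/2 = -3/2 + (1/2)*0 = -3/2 + 0 = -3/2)
v = 2145
-1233 + v*(-18 + 10*O(S(-1))) = -1233 + 2145*(-18 + 10*(-3/2)) = -1233 + 2145*(-18 - 15) = -1233 + 2145*(-33) = -1233 - 70785 = -72018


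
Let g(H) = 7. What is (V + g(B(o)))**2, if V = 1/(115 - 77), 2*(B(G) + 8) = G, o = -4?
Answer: 71289/1444 ≈ 49.369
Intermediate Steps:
B(G) = -8 + G/2
V = 1/38 ≈ 0.026316
(V + g(B(o)))**2 = (1/38 + 7)**2 = (267/38)**2 = 71289/1444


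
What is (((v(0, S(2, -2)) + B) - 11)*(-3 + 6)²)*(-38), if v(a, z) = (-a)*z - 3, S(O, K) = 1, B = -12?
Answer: 8892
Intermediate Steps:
v(a, z) = -3 - a*z (v(a, z) = -a*z - 3 = -3 - a*z)
(((v(0, S(2, -2)) + B) - 11)*(-3 + 6)²)*(-38) = ((((-3 - 1*0*1) - 12) - 11)*(-3 + 6)²)*(-38) = ((((-3 + 0) - 12) - 11)*3²)*(-38) = (((-3 - 12) - 11)*9)*(-38) = ((-15 - 11)*9)*(-38) = -26*9*(-38) = -234*(-38) = 8892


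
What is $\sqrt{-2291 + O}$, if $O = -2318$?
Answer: $i \sqrt{4609} \approx 67.89 i$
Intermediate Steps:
$\sqrt{-2291 + O} = \sqrt{-2291 - 2318} = \sqrt{-4609} = i \sqrt{4609}$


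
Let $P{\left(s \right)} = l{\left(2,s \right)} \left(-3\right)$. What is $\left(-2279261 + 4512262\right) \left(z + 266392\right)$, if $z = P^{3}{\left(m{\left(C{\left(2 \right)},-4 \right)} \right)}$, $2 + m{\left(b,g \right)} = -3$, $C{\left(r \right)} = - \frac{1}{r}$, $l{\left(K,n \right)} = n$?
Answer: $602389980767$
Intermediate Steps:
$m{\left(b,g \right)} = -5$ ($m{\left(b,g \right)} = -2 - 3 = -5$)
$P{\left(s \right)} = - 3 s$ ($P{\left(s \right)} = s \left(-3\right) = - 3 s$)
$z = 3375$ ($z = \left(\left(-3\right) \left(-5\right)\right)^{3} = 15^{3} = 3375$)
$\left(-2279261 + 4512262\right) \left(z + 266392\right) = \left(-2279261 + 4512262\right) \left(3375 + 266392\right) = 2233001 \cdot 269767 = 602389980767$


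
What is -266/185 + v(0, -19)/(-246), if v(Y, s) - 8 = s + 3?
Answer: -31978/22755 ≈ -1.4053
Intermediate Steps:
v(Y, s) = 11 + s (v(Y, s) = 8 + (s + 3) = 8 + (3 + s) = 11 + s)
-266/185 + v(0, -19)/(-246) = -266/185 + (11 - 19)/(-246) = -266*1/185 - 8*(-1/246) = -266/185 + 4/123 = -31978/22755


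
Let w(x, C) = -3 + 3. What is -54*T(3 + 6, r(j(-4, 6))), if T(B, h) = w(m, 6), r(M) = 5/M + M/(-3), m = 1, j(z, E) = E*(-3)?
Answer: 0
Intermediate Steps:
j(z, E) = -3*E
w(x, C) = 0
r(M) = 5/M - M/3 (r(M) = 5/M + M*(-⅓) = 5/M - M/3)
T(B, h) = 0
-54*T(3 + 6, r(j(-4, 6))) = -54*0 = 0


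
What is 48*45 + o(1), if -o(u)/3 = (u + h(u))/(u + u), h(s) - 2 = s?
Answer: 2154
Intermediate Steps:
h(s) = 2 + s
o(u) = -3*(2 + 2*u)/(2*u) (o(u) = -3*(u + (2 + u))/(u + u) = -3*(2 + 2*u)/(2*u))
48*45 + o(1) = 48*45 + (-3 - 3/1) = 2160 + (-3 - 3*1) = 2160 + (-3 - 3) = 2160 - 6 = 2154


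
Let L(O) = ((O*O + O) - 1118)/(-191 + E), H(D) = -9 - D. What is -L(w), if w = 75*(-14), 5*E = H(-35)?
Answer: 5501660/929 ≈ 5922.1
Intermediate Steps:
E = 26/5 (E = (-9 - 1*(-35))/5 = (-9 + 35)/5 = (⅕)*26 = 26/5 ≈ 5.2000)
w = -1050
L(O) = 5590/929 - 5*O/929 - 5*O²/929 (L(O) = ((O*O + O) - 1118)/(-191 + 26/5) = ((O² + O) - 1118)/(-929/5) = ((O + O²) - 1118)*(-5/929) = (-1118 + O + O²)*(-5/929) = 5590/929 - 5*O/929 - 5*O²/929)
-L(w) = -(5590/929 - 5/929*(-1050) - 5/929*(-1050)²) = -(5590/929 + 5250/929 - 5/929*1102500) = -(5590/929 + 5250/929 - 5512500/929) = -1*(-5501660/929) = 5501660/929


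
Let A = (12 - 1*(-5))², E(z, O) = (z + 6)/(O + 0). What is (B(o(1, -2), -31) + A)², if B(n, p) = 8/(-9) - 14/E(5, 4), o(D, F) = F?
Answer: 785064361/9801 ≈ 80100.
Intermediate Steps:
E(z, O) = (6 + z)/O
A = 289 (A = (12 + 5)² = 17² = 289)
B(n, p) = -592/99 (B(n, p) = 8/(-9) - 14*4/(6 + 5) = 8*(-⅑) - 14/((¼)*11) = -8/9 - 14/11/4 = -8/9 - 14*4/11 = -8/9 - 56/11 = -592/99)
(B(o(1, -2), -31) + A)² = (-592/99 + 289)² = (28019/99)² = 785064361/9801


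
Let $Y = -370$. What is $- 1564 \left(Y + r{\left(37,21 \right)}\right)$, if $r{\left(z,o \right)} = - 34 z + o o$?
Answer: $1856468$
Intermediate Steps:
$r{\left(z,o \right)} = o^{2} - 34 z$ ($r{\left(z,o \right)} = - 34 z + o^{2} = o^{2} - 34 z$)
$- 1564 \left(Y + r{\left(37,21 \right)}\right) = - 1564 \left(-370 + \left(21^{2} - 1258\right)\right) = - 1564 \left(-370 + \left(441 - 1258\right)\right) = - 1564 \left(-370 - 817\right) = \left(-1564\right) \left(-1187\right) = 1856468$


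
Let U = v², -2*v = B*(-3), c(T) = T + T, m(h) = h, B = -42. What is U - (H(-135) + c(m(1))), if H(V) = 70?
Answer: 3897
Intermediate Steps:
c(T) = 2*T
v = -63 (v = -(-21)*(-3) = -½*126 = -63)
U = 3969 (U = (-63)² = 3969)
U - (H(-135) + c(m(1))) = 3969 - (70 + 2*1) = 3969 - (70 + 2) = 3969 - 1*72 = 3969 - 72 = 3897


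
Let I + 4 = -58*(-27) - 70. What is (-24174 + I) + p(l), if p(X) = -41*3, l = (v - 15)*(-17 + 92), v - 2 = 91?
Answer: -22805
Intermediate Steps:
v = 93 (v = 2 + 91 = 93)
I = 1492 (I = -4 + (-58*(-27) - 70) = -4 + (1566 - 70) = -4 + 1496 = 1492)
l = 5850 (l = (93 - 15)*(-17 + 92) = 78*75 = 5850)
p(X) = -123
(-24174 + I) + p(l) = (-24174 + 1492) - 123 = -22682 - 123 = -22805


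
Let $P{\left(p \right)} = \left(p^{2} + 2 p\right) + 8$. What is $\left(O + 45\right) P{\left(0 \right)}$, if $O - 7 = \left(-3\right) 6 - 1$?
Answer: $264$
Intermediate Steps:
$O = -12$ ($O = 7 - 19 = -12$)
$P{\left(p \right)} = 8 + p^{2} + 2 p$
$\left(O + 45\right) P{\left(0 \right)} = \left(-12 + 45\right) \left(8 + 0^{2} + 2 \cdot 0\right) = 33 \left(8 + 0 + 0\right) = 33 \cdot 8 = 264$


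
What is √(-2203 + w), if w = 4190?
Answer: √1987 ≈ 44.576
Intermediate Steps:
√(-2203 + w) = √(-2203 + 4190) = √1987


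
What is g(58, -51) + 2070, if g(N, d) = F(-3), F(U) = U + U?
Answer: 2064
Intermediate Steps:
F(U) = 2*U
g(N, d) = -6 (g(N, d) = 2*(-3) = -6)
g(58, -51) + 2070 = -6 + 2070 = 2064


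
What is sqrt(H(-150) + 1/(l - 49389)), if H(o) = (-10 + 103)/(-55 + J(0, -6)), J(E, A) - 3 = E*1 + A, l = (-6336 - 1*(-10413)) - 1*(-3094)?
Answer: I*sqrt(600886830863)/612161 ≈ 1.2663*I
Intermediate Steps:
l = 7171 (l = (-6336 + 10413) + 3094 = 4077 + 3094 = 7171)
J(E, A) = 3 + A + E (J(E, A) = 3 + (E*1 + A) = 3 + (E + A) = 3 + (A + E) = 3 + A + E)
H(o) = -93/58 (H(o) = (-10 + 103)/(-55 + (3 - 6 + 0)) = 93/(-55 - 3) = 93/(-58) = 93*(-1/58) = -93/58)
sqrt(H(-150) + 1/(l - 49389)) = sqrt(-93/58 + 1/(7171 - 49389)) = sqrt(-93/58 + 1/(-42218)) = sqrt(-93/58 - 1/42218) = sqrt(-981583/612161) = I*sqrt(600886830863)/612161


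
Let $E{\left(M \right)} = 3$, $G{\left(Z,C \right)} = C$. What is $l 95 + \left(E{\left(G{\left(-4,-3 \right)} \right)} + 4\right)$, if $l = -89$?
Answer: $-8448$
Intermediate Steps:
$l 95 + \left(E{\left(G{\left(-4,-3 \right)} \right)} + 4\right) = \left(-89\right) 95 + \left(3 + 4\right) = -8455 + 7 = -8448$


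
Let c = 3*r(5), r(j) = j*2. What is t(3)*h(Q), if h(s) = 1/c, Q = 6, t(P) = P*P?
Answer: 3/10 ≈ 0.30000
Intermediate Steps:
r(j) = 2*j
t(P) = P**2
c = 30 (c = 3*(2*5) = 3*10 = 30)
h(s) = 1/30
t(3)*h(Q) = 3**2*(1/30) = 9*(1/30) = 3/10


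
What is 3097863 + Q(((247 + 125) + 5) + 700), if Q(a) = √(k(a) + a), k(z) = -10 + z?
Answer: 3097863 + 4*√134 ≈ 3.0979e+6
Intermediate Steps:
Q(a) = √(-10 + 2*a) (Q(a) = √((-10 + a) + a) = √(-10 + 2*a))
3097863 + Q(((247 + 125) + 5) + 700) = 3097863 + √(-10 + 2*(((247 + 125) + 5) + 700)) = 3097863 + √(-10 + 2*((372 + 5) + 700)) = 3097863 + √(-10 + 2*(377 + 700)) = 3097863 + √(-10 + 2*1077) = 3097863 + √(-10 + 2154) = 3097863 + √2144 = 3097863 + 4*√134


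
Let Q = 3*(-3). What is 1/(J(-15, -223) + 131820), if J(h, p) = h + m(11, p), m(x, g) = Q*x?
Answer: 1/131706 ≈ 7.5927e-6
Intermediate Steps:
Q = -9
m(x, g) = -9*x
J(h, p) = -99 + h (J(h, p) = h - 9*11 = h - 99 = -99 + h)
1/(J(-15, -223) + 131820) = 1/((-99 - 15) + 131820) = 1/(-114 + 131820) = 1/131706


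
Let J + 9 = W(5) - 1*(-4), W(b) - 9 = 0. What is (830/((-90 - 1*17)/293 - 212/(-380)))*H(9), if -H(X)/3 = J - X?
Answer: 57757625/894 ≈ 64606.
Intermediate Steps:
W(b) = 9 (W(b) = 9 + 0 = 9)
J = 4 (J = -9 + (9 - 1*(-4)) = -9 + (9 + 4) = -9 + 13 = 4)
H(X) = -12 + 3*X (H(X) = -3*(4 - X) = -12 + 3*X)
(830/((-90 - 1*17)/293 - 212/(-380)))*H(9) = (830/((-90 - 1*17)/293 - 212/(-380)))*(-12 + 3*9) = (830/((-90 - 17)*(1/293) - 212*(-1/380)))*(-12 + 27) = (830/(-107*1/293 + 53/95))*15 = (830/(-107/293 + 53/95))*15 = (830/(5364/27835))*15 = (830*(27835/5364))*15 = (11551525/2682)*15 = 57757625/894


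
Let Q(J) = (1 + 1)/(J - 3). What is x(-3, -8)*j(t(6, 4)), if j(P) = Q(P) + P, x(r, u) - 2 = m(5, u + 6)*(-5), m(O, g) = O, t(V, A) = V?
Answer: -460/3 ≈ -153.33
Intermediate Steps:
Q(J) = 2/(-3 + J)
x(r, u) = -23 (x(r, u) = 2 + 5*(-5) = 2 - 25 = -23)
j(P) = P + 2/(-3 + P) (j(P) = 2/(-3 + P) + P = P + 2/(-3 + P))
x(-3, -8)*j(t(6, 4)) = -23*(2 + 6*(-3 + 6))/(-3 + 6) = -23*(2 + 6*3)/3 = -23*(2 + 18)/3 = -23*20/3 = -460/3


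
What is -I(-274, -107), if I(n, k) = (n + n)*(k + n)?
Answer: -208788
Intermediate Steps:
I(n, k) = 2*n*(k + n) (I(n, k) = (2*n)*(k + n) = 2*n*(k + n))
-I(-274, -107) = -2*(-274)*(-107 - 274) = -2*(-274)*(-381) = -1*208788 = -208788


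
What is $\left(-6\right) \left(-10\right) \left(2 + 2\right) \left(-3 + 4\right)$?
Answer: $240$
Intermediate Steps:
$\left(-6\right) \left(-10\right) \left(2 + 2\right) \left(-3 + 4\right) = 60 \cdot 4 \cdot 1 = 60 \cdot 4 = 240$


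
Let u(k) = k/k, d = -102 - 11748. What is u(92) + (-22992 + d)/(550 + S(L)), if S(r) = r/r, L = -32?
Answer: -34291/551 ≈ -62.234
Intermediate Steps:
d = -11850
S(r) = 1
u(k) = 1
u(92) + (-22992 + d)/(550 + S(L)) = 1 + (-22992 - 11850)/(550 + 1) = 1 - 34842/551 = -34291/551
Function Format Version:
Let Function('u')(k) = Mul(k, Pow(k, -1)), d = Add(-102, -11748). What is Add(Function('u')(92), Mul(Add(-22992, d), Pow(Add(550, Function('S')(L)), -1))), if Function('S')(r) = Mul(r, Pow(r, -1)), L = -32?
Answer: Rational(-34291, 551) ≈ -62.234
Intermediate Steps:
d = -11850
Function('S')(r) = 1
Function('u')(k) = 1
Add(Function('u')(92), Mul(Add(-22992, d), Pow(Add(550, Function('S')(L)), -1))) = Add(1, Mul(Add(-22992, -11850), Pow(Add(550, 1), -1))) = Add(1, Mul(-34842, Pow(551, -1))) = Add(1, Mul(-34842, Rational(1, 551))) = Add(1, Rational(-34842, 551)) = Rational(-34291, 551)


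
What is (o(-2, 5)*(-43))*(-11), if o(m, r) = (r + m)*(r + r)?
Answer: 14190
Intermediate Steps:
o(m, r) = 2*r*(m + r) (o(m, r) = (m + r)*(2*r) = 2*r*(m + r))
(o(-2, 5)*(-43))*(-11) = ((2*5*(-2 + 5))*(-43))*(-11) = ((2*5*3)*(-43))*(-11) = (30*(-43))*(-11) = -1290*(-11) = 14190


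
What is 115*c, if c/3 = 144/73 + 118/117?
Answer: 2928130/2847 ≈ 1028.5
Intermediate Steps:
c = 25462/2847 (c = 3*(144/73 + 118/117) = 3*(25462/8541) = 25462/2847 ≈ 8.9435)
115*c = 115*(25462/2847) = 2928130/2847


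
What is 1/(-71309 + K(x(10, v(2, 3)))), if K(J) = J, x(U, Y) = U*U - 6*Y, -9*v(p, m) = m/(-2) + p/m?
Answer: -9/640886 ≈ -1.4043e-5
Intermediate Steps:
v(p, m) = m/18 - p/(9*m) (v(p, m) = -(m/(-2) + p/m)/9 = -(m*(-½) + p/m)/9 = -(-m/2 + p/m)/9 = m/18 - p/(9*m))
x(U, Y) = U² - 6*Y
1/(-71309 + K(x(10, v(2, 3)))) = 1/(-71309 + (10² - 6*((1/18)*3 - ⅑*2/3))) = 1/(-71309 + (100 - 6*(⅙ - ⅑*2*⅓))) = 1/(-71309 + (100 - 6*(⅙ - 2/27))) = 1/(-71309 + (100 - 6*5/54)) = 1/(-71309 + (100 - 5/9)) = 1/(-71309 + 895/9) = 1/(-640886/9) = -9/640886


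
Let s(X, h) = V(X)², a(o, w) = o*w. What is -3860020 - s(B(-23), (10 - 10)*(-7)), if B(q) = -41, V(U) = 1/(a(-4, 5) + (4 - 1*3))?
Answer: -1393467221/361 ≈ -3.8600e+6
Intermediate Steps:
V(U) = -1/19 (V(U) = 1/(-4*5 + (4 - 1*3)) = 1/(-20 + (4 - 3)) = 1/(-20 + 1) = 1/(-19) = -1/19)
s(X, h) = 1/361 (s(X, h) = (-1/19)² = 1/361)
-3860020 - s(B(-23), (10 - 10)*(-7)) = -3860020 - 1*1/361 = -3860020 - 1/361 = -1393467221/361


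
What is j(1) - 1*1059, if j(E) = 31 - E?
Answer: -1029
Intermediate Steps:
j(1) - 1*1059 = (31 - 1*1) - 1*1059 = (31 - 1) - 1059 = 30 - 1059 = -1029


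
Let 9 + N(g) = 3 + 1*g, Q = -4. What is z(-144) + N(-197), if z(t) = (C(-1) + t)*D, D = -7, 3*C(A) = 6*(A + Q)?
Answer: 875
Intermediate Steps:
C(A) = -8 + 2*A (C(A) = (6*(A - 4))/3 = (6*(-4 + A))/3 = (-24 + 6*A)/3 = -8 + 2*A)
N(g) = -6 + g (N(g) = -9 + (3 + 1*g) = -9 + (3 + g) = -6 + g)
z(t) = 70 - 7*t (z(t) = ((-8 + 2*(-1)) + t)*(-7) = ((-8 - 2) + t)*(-7) = (-10 + t)*(-7) = 70 - 7*t)
z(-144) + N(-197) = (70 - 7*(-144)) + (-6 - 197) = (70 + 1008) - 203 = 1078 - 203 = 875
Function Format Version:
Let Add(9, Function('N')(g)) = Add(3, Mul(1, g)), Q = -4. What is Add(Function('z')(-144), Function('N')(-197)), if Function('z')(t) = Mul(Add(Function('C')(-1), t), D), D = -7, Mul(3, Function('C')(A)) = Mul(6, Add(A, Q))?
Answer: 875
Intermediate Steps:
Function('C')(A) = Add(-8, Mul(2, A)) (Function('C')(A) = Mul(Rational(1, 3), Mul(6, Add(A, -4))) = Mul(Rational(1, 3), Mul(6, Add(-4, A))) = Mul(Rational(1, 3), Add(-24, Mul(6, A))) = Add(-8, Mul(2, A)))
Function('N')(g) = Add(-6, g) (Function('N')(g) = Add(-9, Add(3, Mul(1, g))) = Add(-9, Add(3, g)) = Add(-6, g))
Function('z')(t) = Add(70, Mul(-7, t)) (Function('z')(t) = Mul(Add(Add(-8, Mul(2, -1)), t), -7) = Mul(Add(Add(-8, -2), t), -7) = Mul(Add(-10, t), -7) = Add(70, Mul(-7, t)))
Add(Function('z')(-144), Function('N')(-197)) = Add(Add(70, Mul(-7, -144)), Add(-6, -197)) = Add(Add(70, 1008), -203) = Add(1078, -203) = 875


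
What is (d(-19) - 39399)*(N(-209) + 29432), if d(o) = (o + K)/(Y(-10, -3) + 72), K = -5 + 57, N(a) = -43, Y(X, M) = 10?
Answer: -94946601465/82 ≈ -1.1579e+9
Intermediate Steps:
K = 52
d(o) = 26/41 + o/82 (d(o) = (o + 52)/(10 + 72) = (52 + o)/82 = (52 + o)*(1/82) = 26/41 + o/82)
(d(-19) - 39399)*(N(-209) + 29432) = ((26/41 + (1/82)*(-19)) - 39399)*(-43 + 29432) = ((26/41 - 19/82) - 39399)*29389 = (33/82 - 39399)*29389 = -3230685/82*29389 = -94946601465/82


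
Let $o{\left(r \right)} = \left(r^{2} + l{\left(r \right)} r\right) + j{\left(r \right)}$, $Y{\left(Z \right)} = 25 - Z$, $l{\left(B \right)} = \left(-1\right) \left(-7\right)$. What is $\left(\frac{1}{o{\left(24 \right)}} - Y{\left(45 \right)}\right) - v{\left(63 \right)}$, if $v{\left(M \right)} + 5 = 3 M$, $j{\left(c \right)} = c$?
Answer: $- \frac{125951}{768} \approx -164.0$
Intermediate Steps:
$l{\left(B \right)} = 7$
$v{\left(M \right)} = -5 + 3 M$
$o{\left(r \right)} = r^{2} + 8 r$ ($o{\left(r \right)} = \left(r^{2} + 7 r\right) + r = r^{2} + 8 r$)
$\left(\frac{1}{o{\left(24 \right)}} - Y{\left(45 \right)}\right) - v{\left(63 \right)} = \left(\frac{1}{24 \left(8 + 24\right)} - \left(25 - 45\right)\right) - \left(-5 + 3 \cdot 63\right) = \left(\frac{1}{24 \cdot 32} - \left(25 - 45\right)\right) - \left(-5 + 189\right) = \left(\frac{1}{768} - -20\right) - 184 = \left(\frac{1}{768} + 20\right) - 184 = \frac{15361}{768} - 184 = - \frac{125951}{768}$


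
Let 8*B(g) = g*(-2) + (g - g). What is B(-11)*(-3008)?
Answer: -8272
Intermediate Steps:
B(g) = -g/4 (B(g) = (g*(-2) + (g - g))/8 = (-2*g + 0)/8 = (-2*g)/8 = -g/4)
B(-11)*(-3008) = -¼*(-11)*(-3008) = (11/4)*(-3008) = -8272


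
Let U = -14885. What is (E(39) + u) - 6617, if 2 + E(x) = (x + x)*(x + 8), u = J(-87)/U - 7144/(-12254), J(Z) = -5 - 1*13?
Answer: -269261486929/91200395 ≈ -2952.4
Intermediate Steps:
J(Z) = -18 (J(Z) = -5 - 13 = -18)
u = 53279506/91200395 (u = -18/(-14885) - 7144/(-12254) = -18*(-1/14885) - 7144*(-1/12254) = 18/14885 + 3572/6127 = 53279506/91200395 ≈ 0.58420)
E(x) = -2 + 2*x*(8 + x) (E(x) = -2 + (x + x)*(x + 8) = -2 + (2*x)*(8 + x) = -2 + 2*x*(8 + x))
(E(39) + u) - 6617 = ((-2 + 2*39² + 16*39) + 53279506/91200395) - 6617 = ((-2 + 2*1521 + 624) + 53279506/91200395) - 6617 = ((-2 + 3042 + 624) + 53279506/91200395) - 6617 = (3664 + 53279506/91200395) - 6617 = 334211526786/91200395 - 6617 = -269261486929/91200395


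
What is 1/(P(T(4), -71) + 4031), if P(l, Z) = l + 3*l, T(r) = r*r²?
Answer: 1/4287 ≈ 0.00023326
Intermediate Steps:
T(r) = r³
P(l, Z) = 4*l
1/(P(T(4), -71) + 4031) = 1/(4*4³ + 4031) = 1/(4*64 + 4031) = 1/(256 + 4031) = 1/4287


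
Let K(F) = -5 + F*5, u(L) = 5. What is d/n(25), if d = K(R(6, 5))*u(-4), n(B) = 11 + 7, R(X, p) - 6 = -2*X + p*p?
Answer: 25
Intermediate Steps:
R(X, p) = 6 + p**2 - 2*X (R(X, p) = 6 + (-2*X + p*p) = 6 + (-2*X + p**2) = 6 + (p**2 - 2*X) = 6 + p**2 - 2*X)
K(F) = -5 + 5*F
n(B) = 18
d = 450 (d = (-5 + 5*(6 + 5**2 - 2*6))*5 = (-5 + 5*(6 + 25 - 12))*5 = (-5 + 5*19)*5 = (-5 + 95)*5 = 90*5 = 450)
d/n(25) = 450/18 = 450*(1/18) = 25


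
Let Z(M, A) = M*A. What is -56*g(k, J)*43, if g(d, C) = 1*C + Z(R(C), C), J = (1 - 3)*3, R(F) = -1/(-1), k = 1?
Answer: 28896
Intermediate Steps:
R(F) = 1 (R(F) = -1*(-1) = 1)
J = -6 (J = -2*3 = -6)
Z(M, A) = A*M
g(d, C) = 2*C (g(d, C) = 1*C + C*1 = C + C = 2*C)
-56*g(k, J)*43 = -112*(-6)*43 = -56*(-12)*43 = 672*43 = 28896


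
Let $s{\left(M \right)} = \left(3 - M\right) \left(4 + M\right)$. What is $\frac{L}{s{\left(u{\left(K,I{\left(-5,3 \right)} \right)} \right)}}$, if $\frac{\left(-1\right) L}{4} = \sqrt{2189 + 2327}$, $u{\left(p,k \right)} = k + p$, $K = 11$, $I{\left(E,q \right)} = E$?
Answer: $\frac{4 \sqrt{1129}}{15} \approx 8.9602$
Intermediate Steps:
$L = - 8 \sqrt{1129}$ ($L = - 4 \sqrt{2189 + 2327} = - 4 \sqrt{4516} = - 4 \cdot 2 \sqrt{1129} = - 8 \sqrt{1129} \approx -268.8$)
$\frac{L}{s{\left(u{\left(K,I{\left(-5,3 \right)} \right)} \right)}} = \frac{\left(-8\right) \sqrt{1129}}{12 - \left(-5 + 11\right) - \left(-5 + 11\right)^{2}} = \frac{\left(-8\right) \sqrt{1129}}{12 - 6 - 6^{2}} = \frac{\left(-8\right) \sqrt{1129}}{12 - 6 - 36} = \frac{\left(-8\right) \sqrt{1129}}{-30} = - 8 \sqrt{1129} \left(- \frac{1}{30}\right) = \frac{4 \sqrt{1129}}{15}$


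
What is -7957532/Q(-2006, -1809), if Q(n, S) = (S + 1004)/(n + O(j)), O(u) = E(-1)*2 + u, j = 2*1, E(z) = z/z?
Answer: -2275854152/115 ≈ -1.9790e+7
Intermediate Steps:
E(z) = 1
j = 2
O(u) = 2 + u (O(u) = 1*2 + u = 2 + u)
Q(n, S) = (1004 + S)/(4 + n) (Q(n, S) = (S + 1004)/(n + (2 + 2)) = (1004 + S)/(n + 4) = (1004 + S)/(4 + n))
-7957532/Q(-2006, -1809) = -7957532*(4 - 2006)/(1004 - 1809) = -7957532/(-805/(-2002)) = -7957532/((-1/2002*(-805))) = -7957532/115/286 = -7957532*286/115 = -2275854152/115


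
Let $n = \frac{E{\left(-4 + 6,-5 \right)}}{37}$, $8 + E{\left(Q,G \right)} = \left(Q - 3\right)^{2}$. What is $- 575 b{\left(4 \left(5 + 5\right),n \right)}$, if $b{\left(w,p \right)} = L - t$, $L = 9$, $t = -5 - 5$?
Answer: $-10925$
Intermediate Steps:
$E{\left(Q,G \right)} = -8 + \left(-3 + Q\right)^{2}$ ($E{\left(Q,G \right)} = -8 + \left(Q - 3\right)^{2} = -8 + \left(-3 + Q\right)^{2}$)
$n = - \frac{7}{37}$ ($n = \frac{-8 + \left(-3 + \left(-4 + 6\right)\right)^{2}}{37} = \left(-8 + \left(-3 + 2\right)^{2}\right) \frac{1}{37} = \left(-8 + \left(-1\right)^{2}\right) \frac{1}{37} = \left(-8 + 1\right) \frac{1}{37} = \left(-7\right) \frac{1}{37} = - \frac{7}{37} \approx -0.18919$)
$t = -10$
$b{\left(w,p \right)} = 19$ ($b{\left(w,p \right)} = 9 - -10 = 9 + 10 = 19$)
$- 575 b{\left(4 \left(5 + 5\right),n \right)} = \left(-575\right) 19 = -10925$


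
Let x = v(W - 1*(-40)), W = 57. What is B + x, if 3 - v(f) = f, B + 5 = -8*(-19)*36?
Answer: 5373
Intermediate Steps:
B = 5467 (B = -5 - 8*(-19)*36 = -5 + 152*36 = -5 + 5472 = 5467)
v(f) = 3 - f
x = -94 (x = 3 - (57 - 1*(-40)) = 3 - (57 + 40) = 3 - 1*97 = 3 - 97 = -94)
B + x = 5467 - 94 = 5373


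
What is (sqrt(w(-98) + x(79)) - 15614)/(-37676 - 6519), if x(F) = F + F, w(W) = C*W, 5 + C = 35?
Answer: 15614/44195 - I*sqrt(2782)/44195 ≈ 0.3533 - 0.0011935*I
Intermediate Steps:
C = 30 (C = -5 + 35 = 30)
w(W) = 30*W
x(F) = 2*F
(sqrt(w(-98) + x(79)) - 15614)/(-37676 - 6519) = (sqrt(30*(-98) + 2*79) - 15614)/(-37676 - 6519) = (sqrt(-2940 + 158) - 15614)/(-44195) = (sqrt(-2782) - 15614)*(-1/44195) = (I*sqrt(2782) - 15614)*(-1/44195) = (-15614 + I*sqrt(2782))*(-1/44195) = 15614/44195 - I*sqrt(2782)/44195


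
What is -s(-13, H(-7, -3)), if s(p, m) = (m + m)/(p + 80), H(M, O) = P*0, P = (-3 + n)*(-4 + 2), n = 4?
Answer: 0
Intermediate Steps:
P = -2 (P = (-3 + 4)*(-4 + 2) = 1*(-2) = -2)
H(M, O) = 0 (H(M, O) = -2*0 = 0)
s(p, m) = 2*m/(80 + p) (s(p, m) = (2*m)/(80 + p) = 2*m/(80 + p))
-s(-13, H(-7, -3)) = -2*0/(80 - 13) = -2*0/67 = -1*0 = 0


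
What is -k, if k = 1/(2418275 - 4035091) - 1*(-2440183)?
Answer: -3945326917327/1616816 ≈ -2.4402e+6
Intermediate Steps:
k = 3945326917327/1616816 (k = 1/(-1616816) + 2440183 = -1/1616816 + 2440183 = 3945326917327/1616816 ≈ 2.4402e+6)
-k = -1*3945326917327/1616816 = -3945326917327/1616816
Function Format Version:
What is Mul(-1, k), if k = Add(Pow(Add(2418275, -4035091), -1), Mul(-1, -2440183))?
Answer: Rational(-3945326917327, 1616816) ≈ -2.4402e+6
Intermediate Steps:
k = Rational(3945326917327, 1616816) (k = Add(Pow(-1616816, -1), 2440183) = Add(Rational(-1, 1616816), 2440183) = Rational(3945326917327, 1616816) ≈ 2.4402e+6)
Mul(-1, k) = Mul(-1, Rational(3945326917327, 1616816)) = Rational(-3945326917327, 1616816)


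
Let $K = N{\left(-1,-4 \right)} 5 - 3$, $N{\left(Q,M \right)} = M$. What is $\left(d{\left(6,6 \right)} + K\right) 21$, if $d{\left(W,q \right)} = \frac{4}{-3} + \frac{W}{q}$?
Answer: $-490$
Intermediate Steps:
$d{\left(W,q \right)} = - \frac{4}{3} + \frac{W}{q}$ ($d{\left(W,q \right)} = 4 \left(- \frac{1}{3}\right) + \frac{W}{q} = - \frac{4}{3} + \frac{W}{q}$)
$K = -23$ ($K = \left(-4\right) 5 - 3 = -20 - 3 = -23$)
$\left(d{\left(6,6 \right)} + K\right) 21 = \left(\left(- \frac{4}{3} + \frac{6}{6}\right) - 23\right) 21 = \left(\left(- \frac{4}{3} + 6 \cdot \frac{1}{6}\right) - 23\right) 21 = \left(\left(- \frac{4}{3} + 1\right) - 23\right) 21 = \left(- \frac{1}{3} - 23\right) 21 = \left(- \frac{70}{3}\right) 21 = -490$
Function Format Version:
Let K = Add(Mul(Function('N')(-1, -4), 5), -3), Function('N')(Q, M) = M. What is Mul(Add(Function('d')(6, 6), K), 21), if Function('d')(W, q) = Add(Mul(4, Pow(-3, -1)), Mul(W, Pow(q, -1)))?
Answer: -490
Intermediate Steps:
Function('d')(W, q) = Add(Rational(-4, 3), Mul(W, Pow(q, -1))) (Function('d')(W, q) = Add(Mul(4, Rational(-1, 3)), Mul(W, Pow(q, -1))) = Add(Rational(-4, 3), Mul(W, Pow(q, -1))))
K = -23 (K = Add(Mul(-4, 5), -3) = Add(-20, -3) = -23)
Mul(Add(Function('d')(6, 6), K), 21) = Mul(Add(Add(Rational(-4, 3), Mul(6, Pow(6, -1))), -23), 21) = Mul(Add(Add(Rational(-4, 3), Mul(6, Rational(1, 6))), -23), 21) = Mul(Add(Add(Rational(-4, 3), 1), -23), 21) = Mul(Add(Rational(-1, 3), -23), 21) = Mul(Rational(-70, 3), 21) = -490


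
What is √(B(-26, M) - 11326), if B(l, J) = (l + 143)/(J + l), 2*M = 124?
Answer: I*√45291/2 ≈ 106.41*I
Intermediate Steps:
M = 62 (M = (½)*124 = 62)
B(l, J) = (143 + l)/(J + l)
√(B(-26, M) - 11326) = √((143 - 26)/(62 - 26) - 11326) = √(117/36 - 11326) = √((1/36)*117 - 11326) = √(13/4 - 11326) = √(-45291/4) = I*√45291/2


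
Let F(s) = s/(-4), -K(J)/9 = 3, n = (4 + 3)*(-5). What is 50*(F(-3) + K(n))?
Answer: -2625/2 ≈ -1312.5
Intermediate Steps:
n = -35 (n = 7*(-5) = -35)
K(J) = -27 (K(J) = -9*3 = -27)
F(s) = -s/4 (F(s) = s*(-¼) = -s/4)
50*(F(-3) + K(n)) = 50*(-¼*(-3) - 27) = 50*(¾ - 27) = 50*(-105/4) = -2625/2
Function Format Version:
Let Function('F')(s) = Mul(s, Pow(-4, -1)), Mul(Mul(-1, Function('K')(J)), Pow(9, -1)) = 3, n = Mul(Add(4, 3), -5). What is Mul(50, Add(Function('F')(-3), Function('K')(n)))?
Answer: Rational(-2625, 2) ≈ -1312.5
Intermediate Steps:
n = -35 (n = Mul(7, -5) = -35)
Function('K')(J) = -27 (Function('K')(J) = Mul(-9, 3) = -27)
Function('F')(s) = Mul(Rational(-1, 4), s) (Function('F')(s) = Mul(s, Rational(-1, 4)) = Mul(Rational(-1, 4), s))
Mul(50, Add(Function('F')(-3), Function('K')(n))) = Mul(50, Add(Mul(Rational(-1, 4), -3), -27)) = Mul(50, Add(Rational(3, 4), -27)) = Mul(50, Rational(-105, 4)) = Rational(-2625, 2)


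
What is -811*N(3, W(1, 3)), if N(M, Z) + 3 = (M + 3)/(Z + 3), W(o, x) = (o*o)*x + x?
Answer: 5677/3 ≈ 1892.3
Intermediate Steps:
W(o, x) = x + x*o**2 (W(o, x) = o**2*x + x = x*o**2 + x = x + x*o**2)
N(M, Z) = -3 + (3 + M)/(3 + Z) (N(M, Z) = -3 + (M + 3)/(Z + 3) = -3 + (3 + M)/(3 + Z))
-811*N(3, W(1, 3)) = -811*(-6 + 3 - 9*(1 + 1**2))/(3 + 3*(1 + 1**2)) = -811*(-6 + 3 - 9*(1 + 1))/(3 + 3*(1 + 1)) = -811*(-6 + 3 - 9*2)/(3 + 3*2) = -811*(-6 + 3 - 3*6)/(3 + 6) = -811*(-6 + 3 - 18)/9 = -811*(-21)/9 = -811*(-7/3) = 5677/3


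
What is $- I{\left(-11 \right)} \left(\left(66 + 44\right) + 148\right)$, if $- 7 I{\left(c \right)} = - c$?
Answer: $\frac{2838}{7} \approx 405.43$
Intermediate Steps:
$I{\left(c \right)} = \frac{c}{7}$ ($I{\left(c \right)} = - \frac{\left(-1\right) c}{7} = \frac{c}{7}$)
$- I{\left(-11 \right)} \left(\left(66 + 44\right) + 148\right) = - \frac{1}{7} \left(-11\right) \left(\left(66 + 44\right) + 148\right) = - \frac{\left(-11\right) \left(110 + 148\right)}{7} = - \frac{\left(-11\right) 258}{7} = \left(-1\right) \left(- \frac{2838}{7}\right) = \frac{2838}{7}$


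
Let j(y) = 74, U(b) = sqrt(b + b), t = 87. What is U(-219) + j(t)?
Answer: 74 + I*sqrt(438) ≈ 74.0 + 20.928*I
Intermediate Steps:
U(b) = sqrt(2)*sqrt(b) (U(b) = sqrt(2*b) = sqrt(2)*sqrt(b))
U(-219) + j(t) = sqrt(2)*sqrt(-219) + 74 = sqrt(2)*(I*sqrt(219)) + 74 = I*sqrt(438) + 74 = 74 + I*sqrt(438)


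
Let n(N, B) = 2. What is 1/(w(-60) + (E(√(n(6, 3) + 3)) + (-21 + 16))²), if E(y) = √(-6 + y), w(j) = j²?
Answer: 1/(3600 + (5 - I*√(6 - √5))²) ≈ 0.00027614 + 1.479e-6*I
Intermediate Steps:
1/(w(-60) + (E(√(n(6, 3) + 3)) + (-21 + 16))²) = 1/((-60)² + (√(-6 + √(2 + 3)) + (-21 + 16))²) = 1/(3600 + (√(-6 + √5) - 5)²) = 1/(3600 + (-5 + √(-6 + √5))²)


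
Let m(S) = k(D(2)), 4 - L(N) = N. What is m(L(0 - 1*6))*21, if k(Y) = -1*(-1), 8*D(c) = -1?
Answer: 21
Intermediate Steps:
D(c) = -⅛ (D(c) = (⅛)*(-1) = -⅛)
k(Y) = 1
L(N) = 4 - N
m(S) = 1
m(L(0 - 1*6))*21 = 1*21 = 21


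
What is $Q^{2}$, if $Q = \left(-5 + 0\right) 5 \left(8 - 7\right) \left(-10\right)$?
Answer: $62500$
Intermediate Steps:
$Q = 250$ ($Q = \left(-5\right) 5 \cdot 1 \left(-10\right) = \left(-25\right) 1 \left(-10\right) = \left(-25\right) \left(-10\right) = 250$)
$Q^{2} = 250^{2} = 62500$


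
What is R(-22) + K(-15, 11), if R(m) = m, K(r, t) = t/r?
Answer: -341/15 ≈ -22.733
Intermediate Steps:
R(-22) + K(-15, 11) = -22 + 11/(-15) = -22 + 11*(-1/15) = -22 - 11/15 = -341/15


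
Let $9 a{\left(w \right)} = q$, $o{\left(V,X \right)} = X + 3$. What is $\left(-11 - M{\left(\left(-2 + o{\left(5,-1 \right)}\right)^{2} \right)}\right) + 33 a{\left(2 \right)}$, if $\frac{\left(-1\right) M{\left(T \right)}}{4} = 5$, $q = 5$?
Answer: $\frac{82}{3} \approx 27.333$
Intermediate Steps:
$o{\left(V,X \right)} = 3 + X$
$a{\left(w \right)} = \frac{5}{9}$ ($a{\left(w \right)} = \frac{1}{9} \cdot 5 = \frac{5}{9}$)
$M{\left(T \right)} = -20$ ($M{\left(T \right)} = \left(-4\right) 5 = -20$)
$\left(-11 - M{\left(\left(-2 + o{\left(5,-1 \right)}\right)^{2} \right)}\right) + 33 a{\left(2 \right)} = \left(-11 - -20\right) + 33 \cdot \frac{5}{9} = \left(-11 + 20\right) + \frac{55}{3} = 9 + \frac{55}{3} = \frac{82}{3}$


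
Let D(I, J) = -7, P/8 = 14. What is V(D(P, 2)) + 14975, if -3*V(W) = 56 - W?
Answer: 14954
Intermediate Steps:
P = 112 (P = 8*14 = 112)
V(W) = -56/3 + W/3 (V(W) = -(56 - W)/3 = -56/3 + W/3)
V(D(P, 2)) + 14975 = (-56/3 + (⅓)*(-7)) + 14975 = (-56/3 - 7/3) + 14975 = -21 + 14975 = 14954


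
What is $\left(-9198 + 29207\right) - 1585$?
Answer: $18424$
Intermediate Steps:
$\left(-9198 + 29207\right) - 1585 = 20009 - 1585 = 18424$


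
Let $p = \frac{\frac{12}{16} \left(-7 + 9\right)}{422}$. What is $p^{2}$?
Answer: $\frac{9}{712336} \approx 1.2634 \cdot 10^{-5}$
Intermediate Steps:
$p = \frac{3}{844}$ ($p = 12 \cdot \frac{1}{16} \cdot 2 \cdot \frac{1}{422} = \frac{3}{4} \cdot 2 \cdot \frac{1}{422} = \frac{3}{2} \cdot \frac{1}{422} = \frac{3}{844} \approx 0.0035545$)
$p^{2} = \left(\frac{3}{844}\right)^{2} = \frac{9}{712336}$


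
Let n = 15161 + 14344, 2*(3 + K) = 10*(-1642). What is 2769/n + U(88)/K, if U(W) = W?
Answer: 6715119/80774855 ≈ 0.083134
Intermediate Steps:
K = -8213 (K = -3 + (10*(-1642))/2 = -3 + (1/2)*(-16420) = -3 - 8210 = -8213)
n = 29505
2769/n + U(88)/K = 2769/29505 + 88/(-8213) = 2769*(1/29505) + 88*(-1/8213) = 923/9835 - 88/8213 = 6715119/80774855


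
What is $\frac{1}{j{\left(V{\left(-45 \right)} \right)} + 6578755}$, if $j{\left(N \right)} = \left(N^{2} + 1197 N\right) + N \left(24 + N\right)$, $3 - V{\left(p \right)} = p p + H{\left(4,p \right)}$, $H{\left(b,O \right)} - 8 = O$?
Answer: $\frac{1}{12035520} \approx 8.3087 \cdot 10^{-8}$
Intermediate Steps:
$H{\left(b,O \right)} = 8 + O$
$V{\left(p \right)} = -5 - p - p^{2}$ ($V{\left(p \right)} = 3 - \left(p p + \left(8 + p\right)\right) = 3 - \left(p^{2} + \left(8 + p\right)\right) = 3 - \left(8 + p + p^{2}\right) = -5 - p - p^{2}$)
$j{\left(N \right)} = N^{2} + 1197 N + N \left(24 + N\right)$
$\frac{1}{j{\left(V{\left(-45 \right)} \right)} + 6578755} = \frac{1}{\left(-5 - -45 - \left(-45\right)^{2}\right) \left(1221 + 2 \left(-5 - -45 - \left(-45\right)^{2}\right)\right) + 6578755} = \frac{1}{\left(-5 + 45 - 2025\right) \left(1221 + 2 \left(-5 + 45 - 2025\right)\right) + 6578755} = \frac{1}{- 1985 \left(1221 + 2 \left(-1985\right)\right) + 6578755} = \frac{1}{- 1985 \left(1221 - 3970\right) + 6578755} = \frac{1}{\left(-1985\right) \left(-2749\right) + 6578755} = \frac{1}{5456765 + 6578755} = \frac{1}{12035520}$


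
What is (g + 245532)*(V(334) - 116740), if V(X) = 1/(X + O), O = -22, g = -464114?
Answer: 306207143753/12 ≈ 2.5517e+10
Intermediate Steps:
V(X) = 1/(-22 + X) (V(X) = 1/(X - 22) = 1/(-22 + X))
(g + 245532)*(V(334) - 116740) = (-464114 + 245532)*(1/(-22 + 334) - 116740) = -218582*(1/312 - 116740) = -218582*(-36422879/312) = 306207143753/12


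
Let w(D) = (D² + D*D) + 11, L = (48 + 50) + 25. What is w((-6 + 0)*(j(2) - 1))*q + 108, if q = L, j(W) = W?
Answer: 10317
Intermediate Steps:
L = 123 (L = 98 + 25 = 123)
w(D) = 11 + 2*D² (w(D) = (D² + D²) + 11 = 2*D² + 11 = 11 + 2*D²)
q = 123
w((-6 + 0)*(j(2) - 1))*q + 108 = (11 + 2*((-6 + 0)*(2 - 1))²)*123 + 108 = (11 + 2*(-6*1)²)*123 + 108 = (11 + 2*(-6)²)*123 + 108 = (11 + 2*36)*123 + 108 = (11 + 72)*123 + 108 = 83*123 + 108 = 10209 + 108 = 10317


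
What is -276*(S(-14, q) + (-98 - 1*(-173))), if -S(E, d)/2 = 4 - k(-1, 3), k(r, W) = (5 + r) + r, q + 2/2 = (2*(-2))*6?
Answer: -20148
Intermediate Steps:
q = -25 (q = -1 + (2*(-2))*6 = -1 - 4*6 = -1 - 24 = -25)
k(r, W) = 5 + 2*r
S(E, d) = -2 (S(E, d) = -2*(4 - (5 + 2*(-1))) = -2*(4 - (5 - 2)) = -2*(4 - 1*3) = -2*(4 - 3) = -2*1 = -2)
-276*(S(-14, q) + (-98 - 1*(-173))) = -276*(-2 + (-98 - 1*(-173))) = -276*(-2 + (-98 + 173)) = -276*(-2 + 75) = -276*73 = -20148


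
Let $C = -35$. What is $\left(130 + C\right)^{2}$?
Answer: $9025$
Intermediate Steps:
$\left(130 + C\right)^{2} = \left(130 - 35\right)^{2} = 95^{2} = 9025$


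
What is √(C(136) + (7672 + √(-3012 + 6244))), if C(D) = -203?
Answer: √(7469 + 4*√202) ≈ 86.752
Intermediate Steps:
√(C(136) + (7672 + √(-3012 + 6244))) = √(-203 + (7672 + √(-3012 + 6244))) = √(-203 + (7672 + √3232)) = √(-203 + (7672 + 4*√202)) = √(7469 + 4*√202)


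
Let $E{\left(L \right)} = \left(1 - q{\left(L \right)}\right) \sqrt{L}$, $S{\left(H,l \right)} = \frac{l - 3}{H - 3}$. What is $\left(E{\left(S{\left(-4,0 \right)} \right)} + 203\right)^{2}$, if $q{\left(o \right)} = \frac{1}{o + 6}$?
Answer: $\frac{194713969}{4725} + \frac{2204 \sqrt{21}}{45} \approx 41434.0$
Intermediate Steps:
$q{\left(o \right)} = \frac{1}{6 + o}$
$S{\left(H,l \right)} = \frac{-3 + l}{-3 + H}$
$E{\left(L \right)} = \sqrt{L} \left(1 - \frac{1}{6 + L}\right)$ ($E{\left(L \right)} = \left(1 - \frac{1}{6 + L}\right) \sqrt{L} = \sqrt{L} \left(1 - \frac{1}{6 + L}\right)$)
$\left(E{\left(S{\left(-4,0 \right)} \right)} + 203\right)^{2} = \left(\frac{\sqrt{\frac{-3 + 0}{-3 - 4}} \left(5 + \frac{-3 + 0}{-3 - 4}\right)}{6 + \frac{-3 + 0}{-3 - 4}} + 203\right)^{2} = \left(\frac{\sqrt{\frac{1}{-7} \left(-3\right)} \left(5 + \frac{1}{-7} \left(-3\right)\right)}{6 + \frac{1}{-7} \left(-3\right)} + 203\right)^{2} = \left(\frac{\sqrt{\left(- \frac{1}{7}\right) \left(-3\right)} \left(5 - - \frac{3}{7}\right)}{6 - - \frac{3}{7}} + 203\right)^{2} = \left(\frac{\sqrt{\frac{3}{7}} \left(5 + \frac{3}{7}\right)}{6 + \frac{3}{7}} + 203\right)^{2} = \left(\frac{\sqrt{21}}{7} \frac{1}{\frac{45}{7}} \cdot \frac{38}{7} + 203\right)^{2} = \left(\frac{\sqrt{21}}{7} \cdot \frac{7}{45} \cdot \frac{38}{7} + 203\right)^{2} = \left(\frac{38 \sqrt{21}}{315} + 203\right)^{2} = \left(203 + \frac{38 \sqrt{21}}{315}\right)^{2}$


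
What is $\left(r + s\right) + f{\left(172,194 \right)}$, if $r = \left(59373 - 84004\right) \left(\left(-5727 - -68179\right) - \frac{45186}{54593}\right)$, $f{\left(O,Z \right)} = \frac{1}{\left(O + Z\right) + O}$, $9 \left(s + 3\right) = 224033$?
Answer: $- \frac{406609346871065159}{264339306} \approx -1.5382 \cdot 10^{9}$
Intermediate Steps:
$s = \frac{224006}{9}$ ($s = -3 + \frac{1}{9} \cdot 224033 = -3 + \frac{224033}{9} = \frac{224006}{9} \approx 24890.0$)
$f{\left(O,Z \right)} = \frac{1}{Z + 2 O}$
$r = - \frac{83976853812350}{54593}$ ($r = - 24631 \left(\left(-5727 + 68179\right) - \frac{45186}{54593}\right) = - 24631 \left(62452 - \frac{45186}{54593}\right) = \left(-24631\right) \frac{3409396850}{54593} = - \frac{83976853812350}{54593} \approx -1.5382 \cdot 10^{9}$)
$\left(r + s\right) + f{\left(172,194 \right)} = \left(- \frac{83976853812350}{54593} + \frac{224006}{9}\right) + \frac{1}{194 + 2 \cdot 172} = - \frac{755779455151592}{491337} + \frac{1}{194 + 344} = - \frac{755779455151592}{491337} + \frac{1}{538} = - \frac{406609346871065159}{264339306}$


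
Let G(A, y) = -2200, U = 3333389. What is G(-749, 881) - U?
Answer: -3335589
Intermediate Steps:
G(-749, 881) - U = -2200 - 1*3333389 = -2200 - 3333389 = -3335589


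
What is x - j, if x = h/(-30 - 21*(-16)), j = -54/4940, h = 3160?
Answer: 3906731/377910 ≈ 10.338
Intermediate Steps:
j = -27/2470 (j = -54*1/4940 = -27/2470 ≈ -0.010931)
x = 1580/153 (x = 3160/(-30 - 21*(-16)) = 3160/(-30 + 336) = 3160/306 = 3160*(1/306) = 1580/153 ≈ 10.327)
x - j = 1580/153 - 1*(-27/2470) = 1580/153 + 27/2470 = 3906731/377910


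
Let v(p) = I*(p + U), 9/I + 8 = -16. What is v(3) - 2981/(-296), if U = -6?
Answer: 1657/148 ≈ 11.196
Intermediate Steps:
I = -3/8 (I = 9/(-8 - 16) = 9/(-24) = 9*(-1/24) = -3/8 ≈ -0.37500)
v(p) = 9/4 - 3*p/8 (v(p) = -3*(p - 6)/8 = -3*(-6 + p)/8 = 9/4 - 3*p/8)
v(3) - 2981/(-296) = (9/4 - 3/8*3) - 2981/(-296) = (9/4 - 9/8) - 2981*(-1/296) = 9/8 + 2981/296 = 1657/148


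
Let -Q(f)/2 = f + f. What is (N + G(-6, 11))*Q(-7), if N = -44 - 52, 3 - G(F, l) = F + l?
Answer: -2744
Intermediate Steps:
Q(f) = -4*f (Q(f) = -2*(f + f) = -4*f)
G(F, l) = 3 - F - l (G(F, l) = 3 - (F + l) = 3 + (-F - l) = 3 - F - l)
N = -96
(N + G(-6, 11))*Q(-7) = (-96 + (3 - 1*(-6) - 1*11))*(-4*(-7)) = (-96 + (3 + 6 - 11))*28 = (-96 - 2)*28 = -98*28 = -2744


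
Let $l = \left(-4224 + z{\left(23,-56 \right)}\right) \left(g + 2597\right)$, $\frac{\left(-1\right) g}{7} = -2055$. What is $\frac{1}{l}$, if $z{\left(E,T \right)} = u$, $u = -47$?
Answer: $- \frac{1}{72530122} \approx -1.3787 \cdot 10^{-8}$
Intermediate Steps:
$g = 14385$ ($g = \left(-7\right) \left(-2055\right) = 14385$)
$z{\left(E,T \right)} = -47$
$l = -72530122$ ($l = \left(-4224 - 47\right) \left(14385 + 2597\right) = \left(-4271\right) 16982 = -72530122$)
$\frac{1}{l} = \frac{1}{-72530122} = - \frac{1}{72530122}$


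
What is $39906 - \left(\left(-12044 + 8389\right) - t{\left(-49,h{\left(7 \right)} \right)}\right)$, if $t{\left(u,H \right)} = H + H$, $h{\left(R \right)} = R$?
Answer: $43575$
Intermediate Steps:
$t{\left(u,H \right)} = 2 H$
$39906 - \left(\left(-12044 + 8389\right) - t{\left(-49,h{\left(7 \right)} \right)}\right) = 39906 - \left(\left(-12044 + 8389\right) - 2 \cdot 7\right) = 39906 - \left(-3655 - 14\right) = 39906 - -3669 = 39906 + 3669 = 43575$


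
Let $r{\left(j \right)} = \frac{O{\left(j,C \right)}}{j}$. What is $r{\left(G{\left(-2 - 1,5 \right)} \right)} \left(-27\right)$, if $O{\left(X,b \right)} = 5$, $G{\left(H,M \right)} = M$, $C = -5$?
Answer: $-27$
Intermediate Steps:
$r{\left(j \right)} = \frac{5}{j}$
$r{\left(G{\left(-2 - 1,5 \right)} \right)} \left(-27\right) = \frac{5}{5} \left(-27\right) = 5 \cdot \frac{1}{5} \left(-27\right) = 1 \left(-27\right) = -27$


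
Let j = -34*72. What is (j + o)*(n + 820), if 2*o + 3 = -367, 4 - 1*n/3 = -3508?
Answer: -29900348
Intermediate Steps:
n = 10536 (n = 12 - 3*(-3508) = 12 + 10524 = 10536)
j = -2448
o = -185 (o = -3/2 + (1/2)*(-367) = -3/2 - 367/2 = -185)
(j + o)*(n + 820) = (-2448 - 185)*(10536 + 820) = -2633*11356 = -29900348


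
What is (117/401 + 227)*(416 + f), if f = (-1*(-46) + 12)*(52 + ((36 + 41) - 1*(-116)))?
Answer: 1333072144/401 ≈ 3.3244e+6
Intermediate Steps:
f = 14210 (f = (46 + 12)*(52 + (77 + 116)) = 58*(52 + 193) = 58*245 = 14210)
(117/401 + 227)*(416 + f) = (117/401 + 227)*(416 + 14210) = (117*(1/401) + 227)*14626 = (117/401 + 227)*14626 = (91144/401)*14626 = 1333072144/401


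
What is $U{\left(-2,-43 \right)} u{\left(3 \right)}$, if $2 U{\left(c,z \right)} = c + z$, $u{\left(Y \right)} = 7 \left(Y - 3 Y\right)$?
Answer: $945$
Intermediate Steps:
$u{\left(Y \right)} = - 14 Y$ ($u{\left(Y \right)} = 7 \left(- 2 Y\right) = - 14 Y$)
$U{\left(c,z \right)} = \frac{c}{2} + \frac{z}{2}$ ($U{\left(c,z \right)} = \frac{c + z}{2} = \frac{c}{2} + \frac{z}{2}$)
$U{\left(-2,-43 \right)} u{\left(3 \right)} = \left(\frac{1}{2} \left(-2\right) + \frac{1}{2} \left(-43\right)\right) \left(\left(-14\right) 3\right) = \left(-1 - \frac{43}{2}\right) \left(-42\right) = \left(- \frac{45}{2}\right) \left(-42\right) = 945$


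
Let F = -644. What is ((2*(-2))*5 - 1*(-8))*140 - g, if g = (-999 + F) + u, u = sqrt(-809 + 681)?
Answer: -37 - 8*I*sqrt(2) ≈ -37.0 - 11.314*I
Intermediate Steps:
u = 8*I*sqrt(2) (u = sqrt(-128) = 8*I*sqrt(2) ≈ 11.314*I)
g = -1643 + 8*I*sqrt(2) (g = (-999 - 644) + 8*I*sqrt(2) = -1643 + 8*I*sqrt(2) ≈ -1643.0 + 11.314*I)
((2*(-2))*5 - 1*(-8))*140 - g = ((2*(-2))*5 - 1*(-8))*140 - (-1643 + 8*I*sqrt(2)) = (-4*5 + 8)*140 + (1643 - 8*I*sqrt(2)) = (-20 + 8)*140 + (1643 - 8*I*sqrt(2)) = -12*140 + (1643 - 8*I*sqrt(2)) = -1680 + (1643 - 8*I*sqrt(2)) = -37 - 8*I*sqrt(2)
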